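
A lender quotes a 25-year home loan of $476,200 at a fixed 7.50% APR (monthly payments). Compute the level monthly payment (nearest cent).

$3,519.08

At 7.50% the monthly rate is 0.0062500, so the payment is 476,200 × 0.0062500 / (1 − 1.0062500^−300) = $3,519.08.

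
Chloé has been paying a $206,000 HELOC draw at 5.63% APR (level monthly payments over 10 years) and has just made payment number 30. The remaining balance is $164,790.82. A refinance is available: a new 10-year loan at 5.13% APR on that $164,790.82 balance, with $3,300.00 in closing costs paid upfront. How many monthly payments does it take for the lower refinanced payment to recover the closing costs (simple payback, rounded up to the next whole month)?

7 months

Current payment = 206,000 × 5.63%/12 / (1 − (1+0.0046917)^−120) = $2,248.93.
Refinanced payment = 164,790.82 × 0.0042750 / (1 − (1+0.0042750)^−120) = $1,758.35.
Monthly savings = $2,248.93 − $1,758.35 = $490.58.
Break-even = $3,300.00 / $490.58 = 6.73 → 7 months.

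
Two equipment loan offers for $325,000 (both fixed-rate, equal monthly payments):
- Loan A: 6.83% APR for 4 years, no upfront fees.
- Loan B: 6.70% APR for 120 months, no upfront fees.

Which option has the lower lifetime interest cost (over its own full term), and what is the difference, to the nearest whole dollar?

Loan A: monthly rate = 6.83%/12 = 0.0056917; payment = 325,000 × 0.0056917 / (1 − (1+0.0056917)^−48) = $7,756.92.
Total interest on Loan A = 48 × $7,756.92 − $325,000 = $47,332.16.
Loan B: monthly rate = 6.7%/12 = 0.0055833; payment = 325,000 × 0.0055833 / (1 − (1+0.0055833)^−120) = $3,723.47.
Total interest on Loan B = 120 × $3,723.47 − $325,000 = $121,816.40.
Loan A is lower by $74,484.24.

Loan A by $74,484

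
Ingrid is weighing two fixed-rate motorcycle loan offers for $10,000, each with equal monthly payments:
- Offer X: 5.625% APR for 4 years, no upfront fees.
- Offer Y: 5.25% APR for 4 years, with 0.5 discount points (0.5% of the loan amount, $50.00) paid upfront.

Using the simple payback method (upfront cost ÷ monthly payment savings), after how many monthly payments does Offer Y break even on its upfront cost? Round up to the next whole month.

Offer X: monthly rate = 5.625%/12 = 0.0046875; payment = 10,000 × 0.0046875 / (1 − (1+0.0046875)^−48) = $233.13.
Offer Y: monthly rate = 5.25%/12 = 0.0043750; payment = 10,000 × 0.0043750 / (1 − (1+0.0043750)^−48) = $231.43.
Monthly savings = $233.13 − $231.43 = $1.70.
Break-even = $50.00 / $1.70 = 29.41 → 30 months.

30 months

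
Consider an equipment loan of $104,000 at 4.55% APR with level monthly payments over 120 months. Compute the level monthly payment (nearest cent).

$1,080.35

At 4.55% the monthly rate is 0.0037917, so the payment is 104,000 × 0.0037917 / (1 − 1.0037917^−120) = $1,080.35.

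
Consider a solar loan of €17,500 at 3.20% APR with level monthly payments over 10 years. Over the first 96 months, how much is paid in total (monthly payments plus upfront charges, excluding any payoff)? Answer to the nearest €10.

€16,380

At 3.20% the monthly rate is 0.0026667, so the payment is 17,500 × 0.0026667 / (1 − 1.0026667^−120) = €170.60.
Total outlay = 96 × €170.60 = €16,377.60.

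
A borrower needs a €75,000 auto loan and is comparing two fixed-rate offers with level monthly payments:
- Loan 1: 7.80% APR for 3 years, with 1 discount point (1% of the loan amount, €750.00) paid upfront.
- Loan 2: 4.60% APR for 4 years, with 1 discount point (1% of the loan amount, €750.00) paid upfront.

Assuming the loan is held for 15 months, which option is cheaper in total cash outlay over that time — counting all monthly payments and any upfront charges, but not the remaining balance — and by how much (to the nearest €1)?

Loan 1: monthly rate = 7.8%/12 = 0.0065000; payment = 75,000 × 0.0065000 / (1 − (1+0.0065000)^−36) = €2,343.31.
Loan 2: monthly rate = 4.6%/12 = 0.0038333; payment = 75,000 × 0.0038333 / (1 − (1+0.0038333)^−48) = €1,713.64.
Over 15 months: Loan 1 costs 15 × €2,343.31 + €750.00 = €35,899.65; Loan 2 costs 15 × €1,713.64 + €750.00 = €26,454.60.
Loan 2 is cheaper by €35,899.65 − €26,454.60 = €9,445.05.

Loan 2 by €9,445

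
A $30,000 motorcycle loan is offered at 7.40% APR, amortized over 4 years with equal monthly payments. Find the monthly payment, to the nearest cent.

$723.97

At 7.40% the monthly rate is 0.0061667, so the payment is 30,000 × 0.0061667 / (1 − 1.0061667^−48) = $723.97.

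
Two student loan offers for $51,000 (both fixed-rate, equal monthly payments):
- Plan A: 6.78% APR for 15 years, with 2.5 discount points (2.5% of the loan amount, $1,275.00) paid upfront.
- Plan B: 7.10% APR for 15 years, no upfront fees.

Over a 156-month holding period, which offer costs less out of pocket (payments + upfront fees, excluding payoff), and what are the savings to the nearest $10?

Plan A: monthly rate = 6.78%/12 = 0.0056500; payment = 51,000 × 0.0056500 / (1 − (1+0.0056500)^−180) = $452.15.
Plan B: at 7.10% the monthly rate is 0.0059167, so the payment is 51,000 × 0.0059167 / (1 − 1.0059167^−180) = $461.26.
Over 156 months: Plan A costs 156 × $452.15 + $1,275.00 = $71,810.40; Plan B costs 156 × $461.26 = $71,956.56.
Plan A is cheaper by $71,956.56 − $71,810.40 = $146.16.

Plan A by $150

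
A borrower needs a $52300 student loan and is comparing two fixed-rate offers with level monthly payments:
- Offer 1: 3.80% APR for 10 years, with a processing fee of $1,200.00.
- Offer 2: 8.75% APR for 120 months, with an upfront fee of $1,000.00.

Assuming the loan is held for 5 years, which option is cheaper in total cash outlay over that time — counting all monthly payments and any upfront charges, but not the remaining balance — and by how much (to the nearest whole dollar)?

Offer 1 by $7,654

Offer 1: at 3.80% the monthly rate is 0.0031667, so the payment is 52,300 × 0.0031667 / (1 − 1.0031667^−120) = $524.56.
Offer 2: monthly rate = 8.75%/12 = 0.0072917; payment = 52,300 × 0.0072917 / (1 − (1+0.0072917)^−120) = $655.46.
Over 60 months: Offer 1 costs 60 × $524.56 + $1,200.00 = $32,673.60; Offer 2 costs 60 × $655.46 + $1,000.00 = $40,327.60.
Offer 1 is cheaper by $40,327.60 − $32,673.60 = $7,654.00.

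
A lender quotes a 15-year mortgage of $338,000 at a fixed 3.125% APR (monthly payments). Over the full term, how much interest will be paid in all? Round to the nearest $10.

At 3.125% the monthly rate is 0.0026042, so the payment is 338,000 × 0.0026042 / (1 − 1.0026042^−180) = $2,354.54.
Total paid = 180 × $2,354.54 = $423,817.20; interest = $423,817.20 − $338,000 = $85,817.20.

$85,820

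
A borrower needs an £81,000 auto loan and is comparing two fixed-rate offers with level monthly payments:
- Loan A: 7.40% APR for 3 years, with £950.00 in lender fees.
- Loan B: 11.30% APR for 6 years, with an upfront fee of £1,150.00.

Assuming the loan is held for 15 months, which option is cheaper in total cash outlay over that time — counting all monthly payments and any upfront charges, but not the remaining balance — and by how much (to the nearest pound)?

Loan A: at 7.40% the monthly rate is 0.0061667, so the payment is 81,000 × 0.0061667 / (1 − 1.0061667^−36) = £2,515.89.
Loan B: at 11.30% the monthly rate is 0.0094167, so the payment is 81,000 × 0.0094167 / (1 − 1.0094167^−72) = £1,554.24.
Over 15 months: Loan A costs 15 × £2,515.89 + £950.00 = £38,688.35; Loan B costs 15 × £1,554.24 + £1,150.00 = £24,463.60.
Loan B is cheaper by £38,688.35 − £24,463.60 = £14,224.75.

Loan B by £14,225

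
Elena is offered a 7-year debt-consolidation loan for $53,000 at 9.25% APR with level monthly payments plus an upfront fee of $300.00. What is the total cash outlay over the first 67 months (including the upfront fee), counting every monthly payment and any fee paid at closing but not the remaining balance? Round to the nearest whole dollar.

$57,884

Monthly rate = 9.25%/12 = 0.0077083; payment = 53,000 × 0.0077083 / (1 − (1+0.0077083)^−84) = $859.46.
Total outlay = 67 × $859.46 + $300.00 = $57,883.82.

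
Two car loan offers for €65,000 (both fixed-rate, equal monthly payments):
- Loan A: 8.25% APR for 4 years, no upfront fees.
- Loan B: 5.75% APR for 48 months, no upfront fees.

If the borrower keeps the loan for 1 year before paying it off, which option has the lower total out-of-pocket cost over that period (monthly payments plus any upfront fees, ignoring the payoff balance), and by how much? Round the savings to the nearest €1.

Loan B by €905

Loan A: monthly rate = 8.25%/12 = 0.0068750; payment = 65,000 × 0.0068750 / (1 − (1+0.0068750)^−48) = €1,594.48.
Loan B: at 5.75% the monthly rate is 0.0047917, so the payment is 65,000 × 0.0047917 / (1 − 1.0047917^−48) = €1,519.09.
Over 12 months: Loan A costs 12 × €1,594.48 = €19,133.76; Loan B costs 12 × €1,519.09 = €18,229.08.
Loan B is cheaper by €19,133.76 − €18,229.08 = €904.68.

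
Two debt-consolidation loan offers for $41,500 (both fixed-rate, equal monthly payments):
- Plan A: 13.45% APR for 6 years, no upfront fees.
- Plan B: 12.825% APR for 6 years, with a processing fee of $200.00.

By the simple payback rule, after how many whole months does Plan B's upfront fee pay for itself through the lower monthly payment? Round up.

15 months

Plan A: at 13.45% the monthly rate is 0.0112083, so the payment is 41,500 × 0.0112083 / (1 − 1.0112083^−72) = $842.96.
Plan B: at 12.825% the monthly rate is 0.0106875, so the payment is 41,500 × 0.0106875 / (1 − 1.0106875^−72) = $829.25.
Monthly savings = $842.96 − $829.25 = $13.71.
Break-even = $200.00 / $13.71 = 14.59 → 15 months.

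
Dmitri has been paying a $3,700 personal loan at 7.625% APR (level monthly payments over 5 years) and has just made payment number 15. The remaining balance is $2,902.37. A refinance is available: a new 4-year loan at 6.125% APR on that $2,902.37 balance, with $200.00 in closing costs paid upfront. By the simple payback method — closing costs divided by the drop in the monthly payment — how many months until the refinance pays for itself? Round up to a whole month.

34 months

Current payment = 3,700 × 7.625%/12 / (1 − (1+0.0063542)^−60) = $74.36.
Refinanced payment = 2,902.37 × 0.0051042 / (1 − (1+0.0051042)^−48) = $68.33.
Monthly savings = $74.36 − $68.33 = $6.03.
Break-even = $200.00 / $6.03 = 33.17 → 34 months.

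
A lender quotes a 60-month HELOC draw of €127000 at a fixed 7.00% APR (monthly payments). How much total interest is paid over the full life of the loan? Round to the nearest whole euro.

At 7.00% the monthly rate is 0.0058333, so the payment is 127,000 × 0.0058333 / (1 − 1.0058333^−60) = €2,514.75.
Total paid = 60 × €2,514.75 = €150,885.00; interest = €150,885.00 − €127,000 = €23,885.00.

€23,885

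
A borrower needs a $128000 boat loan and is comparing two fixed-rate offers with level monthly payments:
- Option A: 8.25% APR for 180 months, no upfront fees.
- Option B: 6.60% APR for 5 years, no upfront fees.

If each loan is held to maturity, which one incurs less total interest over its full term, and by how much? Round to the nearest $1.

Option A: monthly rate = 8.25%/12 = 0.0068750; payment = 128,000 × 0.0068750 / (1 − (1+0.0068750)^−180) = $1,241.78.
Total interest on Option A = 180 × $1,241.78 − $128,000 = $95,520.40.
Option B: at 6.60% the monthly rate is 0.0055000, so the payment is 128,000 × 0.0055000 / (1 − 1.0055000^−60) = $2,510.47.
Total interest on Option B = 60 × $2,510.47 − $128,000 = $22,628.20.
Option B is lower by $72,892.20.

Option B by $72,892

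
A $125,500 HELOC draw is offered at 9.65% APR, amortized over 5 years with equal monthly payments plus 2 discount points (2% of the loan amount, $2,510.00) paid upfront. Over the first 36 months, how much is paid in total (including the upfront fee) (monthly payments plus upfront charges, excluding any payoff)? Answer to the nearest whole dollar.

Monthly rate = 9.65%/12 = 0.0080417; payment = 125,500 × 0.0080417 / (1 − (1+0.0080417)^−60) = $2,644.94.
Total outlay = 36 × $2,644.94 + $2,510.00 = $97,727.84.

$97,728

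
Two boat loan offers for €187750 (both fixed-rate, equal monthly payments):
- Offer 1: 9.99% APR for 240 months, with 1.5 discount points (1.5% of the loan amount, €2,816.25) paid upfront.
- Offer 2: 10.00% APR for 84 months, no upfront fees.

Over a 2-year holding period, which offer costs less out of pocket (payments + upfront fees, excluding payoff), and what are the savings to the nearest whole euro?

Offer 1 by €28,535

Offer 1: monthly rate = 9.99%/12 = 0.0083250; payment = 187,750 × 0.0083250 / (1 − (1+0.0083250)^−240) = €1,810.58.
Offer 2: at 10.00% the monthly rate is 0.0083333, so the payment is 187,750 × 0.0083333 / (1 − 1.0083333^−84) = €3,116.87.
Over 24 months: Offer 1 costs 24 × €1,810.58 + €2,816.25 = €46,270.17; Offer 2 costs 24 × €3,116.87 = €74,804.88.
Offer 1 is cheaper by €74,804.88 − €46,270.17 = €28,534.71.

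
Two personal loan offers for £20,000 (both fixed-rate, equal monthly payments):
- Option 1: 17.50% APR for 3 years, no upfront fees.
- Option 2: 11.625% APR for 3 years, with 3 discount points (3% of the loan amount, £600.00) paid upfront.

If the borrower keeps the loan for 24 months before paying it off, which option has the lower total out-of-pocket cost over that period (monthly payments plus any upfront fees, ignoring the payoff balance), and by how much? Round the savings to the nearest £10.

Option 2 by £780

Option 1: at 17.50% the monthly rate is 0.0145833, so the payment is 20,000 × 0.0145833 / (1 − 1.0145833^−36) = £718.04.
Option 2: at 11.625% the monthly rate is 0.0096875, so the payment is 20,000 × 0.0096875 / (1 − 1.0096875^−36) = £660.71.
Over 24 months: Option 1 costs 24 × £718.04 = £17,232.96; Option 2 costs 24 × £660.71 + £600.00 = £16,457.04.
Option 2 is cheaper by £17,232.96 − £16,457.04 = £775.92.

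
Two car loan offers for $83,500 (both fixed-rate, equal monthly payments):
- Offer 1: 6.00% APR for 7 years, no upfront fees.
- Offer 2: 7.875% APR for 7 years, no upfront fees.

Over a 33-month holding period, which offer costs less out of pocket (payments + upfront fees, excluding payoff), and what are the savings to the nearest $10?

Offer 1 by $2,520

Offer 1: monthly rate = 6%/12 = 0.0050000; payment = 83,500 × 0.0050000 / (1 − (1+0.0050000)^−84) = $1,219.81.
Offer 2: monthly rate = 7.875%/12 = 0.0065625; payment = 83,500 × 0.0065625 / (1 − (1+0.0065625)^−84) = $1,296.25.
Over 33 months: Offer 1 costs 33 × $1,219.81 = $40,253.73; Offer 2 costs 33 × $1,296.25 = $42,776.25.
Offer 1 is cheaper by $42,776.25 − $40,253.73 = $2,522.52.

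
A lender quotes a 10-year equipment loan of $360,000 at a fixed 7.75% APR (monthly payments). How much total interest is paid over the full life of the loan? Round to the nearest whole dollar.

$158,446

Monthly rate = 7.75%/12 = 0.0064583; payment = 360,000 × 0.0064583 / (1 − (1+0.0064583)^−120) = $4,320.38.
Total paid = 120 × $4,320.38 = $518,445.60; interest = $518,445.60 − $360,000 = $158,445.60.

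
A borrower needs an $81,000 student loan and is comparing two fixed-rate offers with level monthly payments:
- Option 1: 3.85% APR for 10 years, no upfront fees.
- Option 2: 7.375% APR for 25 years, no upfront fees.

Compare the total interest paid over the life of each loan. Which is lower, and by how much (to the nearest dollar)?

Option 1: monthly rate = 3.85%/12 = 0.0032083; payment = 81,000 × 0.0032083 / (1 − (1+0.0032083)^−120) = $814.32.
Total interest on Option 1 = 120 × $814.32 − $81,000 = $16,718.40.
Option 2: at 7.375% the monthly rate is 0.0061458, so the payment is 81,000 × 0.0061458 / (1 − 1.0061458^−300) = $592.01.
Total interest on Option 2 = 300 × $592.01 − $81,000 = $96,603.00.
Option 1 is lower by $79,884.60.

Option 1 by $79,885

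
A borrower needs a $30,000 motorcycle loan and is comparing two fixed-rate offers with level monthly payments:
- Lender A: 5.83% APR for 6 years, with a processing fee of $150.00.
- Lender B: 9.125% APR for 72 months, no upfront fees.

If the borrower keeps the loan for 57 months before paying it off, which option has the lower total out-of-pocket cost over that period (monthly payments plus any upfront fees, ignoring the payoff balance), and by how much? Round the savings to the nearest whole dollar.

Lender A: at 5.83% the monthly rate is 0.0048583, so the payment is 30,000 × 0.0048583 / (1 − 1.0048583^−72) = $494.78.
Lender B: monthly rate = 9.125%/12 = 0.0076042; payment = 30,000 × 0.0076042 / (1 − (1+0.0076042)^−72) = $542.63.
Over 57 months: Lender A costs 57 × $494.78 + $150.00 = $28,352.46; Lender B costs 57 × $542.63 = $30,929.91.
Lender A is cheaper by $30,929.91 − $28,352.46 = $2,577.45.

Lender A by $2,577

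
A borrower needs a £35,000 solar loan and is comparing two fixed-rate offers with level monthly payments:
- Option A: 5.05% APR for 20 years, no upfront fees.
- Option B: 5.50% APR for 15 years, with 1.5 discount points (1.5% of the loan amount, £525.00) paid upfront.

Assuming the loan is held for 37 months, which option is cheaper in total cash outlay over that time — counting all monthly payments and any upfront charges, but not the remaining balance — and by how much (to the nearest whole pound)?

Option A: monthly rate = 5.05%/12 = 0.0042083; payment = 35,000 × 0.0042083 / (1 − (1+0.0042083)^−240) = £231.95.
Option B: monthly rate = 5.5%/12 = 0.0045833; payment = 35,000 × 0.0045833 / (1 − (1+0.0045833)^−180) = £285.98.
Over 37 months: Option A costs 37 × £231.95 = £8,582.15; Option B costs 37 × £285.98 + £525.00 = £11,106.26.
Option A is cheaper by £11,106.26 − £8,582.15 = £2,524.11.

Option A by £2,524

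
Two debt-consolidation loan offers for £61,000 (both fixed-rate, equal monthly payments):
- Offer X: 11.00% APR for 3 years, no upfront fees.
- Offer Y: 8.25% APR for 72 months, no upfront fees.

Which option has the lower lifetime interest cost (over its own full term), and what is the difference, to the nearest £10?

Offer X by £5,650

Offer X: monthly rate = 11%/12 = 0.0091667; payment = 61,000 × 0.0091667 / (1 − (1+0.0091667)^−36) = £1,997.06.
Total interest on Offer X = 36 × £1,997.06 − £61,000 = £10,894.16.
Offer Y: monthly rate = 8.25%/12 = 0.0068750; payment = 61,000 × 0.0068750 / (1 − (1+0.0068750)^−72) = £1,076.99.
Total interest on Offer Y = 72 × £1,076.99 − £61,000 = £16,543.28.
Offer X is lower by £5,649.12.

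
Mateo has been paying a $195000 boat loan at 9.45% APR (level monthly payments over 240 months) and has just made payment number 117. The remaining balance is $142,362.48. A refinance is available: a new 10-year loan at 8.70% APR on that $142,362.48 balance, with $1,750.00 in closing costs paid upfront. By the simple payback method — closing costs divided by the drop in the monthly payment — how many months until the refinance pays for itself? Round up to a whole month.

57 months

Current payment = 195,000 × 9.45%/12 / (1 − (1+0.0078750)^−240) = $1,811.29.
Refinanced payment = 142,362.48 × 0.0072500 / (1 − (1+0.0072500)^−120) = $1,780.36.
Monthly savings = $1,811.29 − $1,780.36 = $30.93.
Break-even = $1,750.00 / $30.93 = 56.58 → 57 months.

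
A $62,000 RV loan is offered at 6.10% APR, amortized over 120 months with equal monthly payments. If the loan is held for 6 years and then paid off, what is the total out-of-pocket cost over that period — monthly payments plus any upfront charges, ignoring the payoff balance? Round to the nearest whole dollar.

Monthly rate = 6.1%/12 = 0.0050833; payment = 62,000 × 0.0050833 / (1 − (1+0.0050833)^−120) = $691.44.
Total outlay = 72 × $691.44 = $49,783.68.

$49,784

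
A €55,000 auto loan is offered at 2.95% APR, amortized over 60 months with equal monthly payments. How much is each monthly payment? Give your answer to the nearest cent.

At 2.95% the monthly rate is 0.0024583, so the payment is 55,000 × 0.0024583 / (1 − 1.0024583^−60) = €987.06.

€987.06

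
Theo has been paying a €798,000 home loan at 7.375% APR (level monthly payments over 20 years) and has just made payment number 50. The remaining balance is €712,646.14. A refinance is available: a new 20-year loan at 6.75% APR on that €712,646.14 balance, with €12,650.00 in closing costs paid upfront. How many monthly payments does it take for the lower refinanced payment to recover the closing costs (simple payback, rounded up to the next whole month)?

Current payment = 798,000 × 7.375%/12 / (1 − (1+0.0061458)^−240) = €6,367.78.
Refinanced payment = 712,646.14 × 0.0056250 / (1 − (1+0.0056250)^−240) = €5,418.70.
Monthly savings = €6,367.78 − €5,418.70 = €949.08.
Break-even = €12,650.00 / €949.08 = 13.33 → 14 months.

14 months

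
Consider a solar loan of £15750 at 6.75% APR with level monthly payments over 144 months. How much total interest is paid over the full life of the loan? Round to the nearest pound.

At 6.75% the monthly rate is 0.0056250, so the payment is 15,750 × 0.0056250 / (1 − 1.0056250^−144) = £159.88.
Total paid = 144 × £159.88 = £23,022.72; interest = £23,022.72 − £15,750 = £7,272.72.

£7,273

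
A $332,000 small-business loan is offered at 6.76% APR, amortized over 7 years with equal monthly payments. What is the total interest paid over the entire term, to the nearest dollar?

$85,640

At 6.76% the monthly rate is 0.0056333, so the payment is 332,000 × 0.0056333 / (1 − 1.0056333^−84) = $4,971.91.
Total paid = 84 × $4,971.91 = $417,640.44; interest = $417,640.44 − $332,000 = $85,640.44.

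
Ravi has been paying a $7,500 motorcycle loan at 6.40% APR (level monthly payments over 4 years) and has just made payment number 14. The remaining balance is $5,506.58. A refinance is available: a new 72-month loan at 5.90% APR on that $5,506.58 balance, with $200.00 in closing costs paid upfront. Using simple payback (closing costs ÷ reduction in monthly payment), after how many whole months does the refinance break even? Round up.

Current payment = 7,500 × 6.4%/12 / (1 − (1+0.0053333)^−48) = $177.52.
Refinanced payment = 5,506.58 × 0.0049167 / (1 − (1+0.0049167)^−72) = $91.00.
Monthly savings = $177.52 − $91.00 = $86.52.
Break-even = $200.00 / $86.52 = 2.31 → 3 months.

3 months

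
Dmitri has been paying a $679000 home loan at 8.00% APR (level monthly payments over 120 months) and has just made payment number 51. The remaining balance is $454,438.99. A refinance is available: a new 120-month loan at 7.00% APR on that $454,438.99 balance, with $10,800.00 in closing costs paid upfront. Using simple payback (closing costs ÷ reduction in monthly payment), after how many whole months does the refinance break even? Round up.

4 months

Current payment = 679,000 × 8%/12 / (1 − (1+0.0066667)^−120) = $8,238.14.
Refinanced payment = 454,438.99 × 0.0058333 / (1 − (1+0.0058333)^−120) = $5,276.42.
Monthly savings = $8,238.14 − $5,276.42 = $2,961.72.
Break-even = $10,800.00 / $2,961.72 = 3.65 → 4 months.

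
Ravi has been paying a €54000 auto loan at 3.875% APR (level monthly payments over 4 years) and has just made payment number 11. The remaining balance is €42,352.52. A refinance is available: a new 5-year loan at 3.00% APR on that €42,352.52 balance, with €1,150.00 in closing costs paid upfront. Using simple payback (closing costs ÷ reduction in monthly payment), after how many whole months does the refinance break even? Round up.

Current payment = 54,000 × 3.875%/12 / (1 − (1+0.0032292)^−48) = €1,216.25.
Refinanced payment = 42,352.52 × 0.0025000 / (1 − (1+0.0025000)^−60) = €761.02.
Monthly savings = €1,216.25 − €761.02 = €455.23.
Break-even = €1,150.00 / €455.23 = 2.53 → 3 months.

3 months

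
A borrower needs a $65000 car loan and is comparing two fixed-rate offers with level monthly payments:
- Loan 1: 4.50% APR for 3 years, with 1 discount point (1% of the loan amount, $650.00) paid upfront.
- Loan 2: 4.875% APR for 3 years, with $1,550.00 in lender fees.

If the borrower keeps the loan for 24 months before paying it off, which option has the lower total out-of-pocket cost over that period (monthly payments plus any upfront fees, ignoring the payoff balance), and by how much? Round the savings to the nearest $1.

Loan 1 by $1,162

Loan 1: monthly rate = 4.5%/12 = 0.0037500; payment = 65,000 × 0.0037500 / (1 − (1+0.0037500)^−36) = $1,933.55.
Loan 2: at 4.875% the monthly rate is 0.0040625, so the payment is 65,000 × 0.0040625 / (1 − 1.0040625^−36) = $1,944.46.
Over 24 months: Loan 1 costs 24 × $1,933.55 + $650.00 = $47,055.20; Loan 2 costs 24 × $1,944.46 + $1,550.00 = $48,217.04.
Loan 1 is cheaper by $48,217.04 − $47,055.20 = $1,161.84.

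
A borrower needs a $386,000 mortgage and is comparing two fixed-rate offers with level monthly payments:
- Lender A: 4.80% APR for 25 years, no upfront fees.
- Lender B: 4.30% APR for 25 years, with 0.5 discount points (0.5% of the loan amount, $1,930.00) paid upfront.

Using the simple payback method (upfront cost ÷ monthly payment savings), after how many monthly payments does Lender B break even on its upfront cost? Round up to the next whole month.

18 months

Lender A: monthly rate = 4.8%/12 = 0.0040000; payment = 386,000 × 0.0040000 / (1 − (1+0.0040000)^−300) = $2,211.77.
Lender B: at 4.30% the monthly rate is 0.0035833, so the payment is 386,000 × 0.0035833 / (1 − 1.0035833^−300) = $2,101.93.
Monthly savings = $2,211.77 − $2,101.93 = $109.84.
Break-even = $1,930.00 / $109.84 = 17.57 → 18 months.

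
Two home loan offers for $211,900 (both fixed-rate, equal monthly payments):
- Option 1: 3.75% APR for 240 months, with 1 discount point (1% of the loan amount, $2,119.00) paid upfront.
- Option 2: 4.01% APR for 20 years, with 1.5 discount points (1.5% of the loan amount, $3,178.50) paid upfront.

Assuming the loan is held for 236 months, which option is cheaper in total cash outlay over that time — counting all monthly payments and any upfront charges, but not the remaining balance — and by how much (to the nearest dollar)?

Option 1 by $7,870

Option 1: monthly rate = 3.75%/12 = 0.0031250; payment = 211,900 × 0.0031250 / (1 − (1+0.0031250)^−240) = $1,256.33.
Option 2: monthly rate = 4.01%/12 = 0.0033417; payment = 211,900 × 0.0033417 / (1 − (1+0.0033417)^−240) = $1,285.19.
Over 236 months: Option 1 costs 236 × $1,256.33 + $2,119.00 = $298,612.88; Option 2 costs 236 × $1,285.19 + $3,178.50 = $306,483.34.
Option 1 is cheaper by $306,483.34 − $298,612.88 = $7,870.46.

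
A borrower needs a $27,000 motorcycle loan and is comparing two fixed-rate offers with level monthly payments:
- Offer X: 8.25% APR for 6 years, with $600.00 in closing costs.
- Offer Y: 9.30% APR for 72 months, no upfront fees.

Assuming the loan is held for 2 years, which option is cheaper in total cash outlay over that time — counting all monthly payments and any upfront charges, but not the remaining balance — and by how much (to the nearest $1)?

Offer Y by $264

Offer X: at 8.25% the monthly rate is 0.0068750, so the payment is 27,000 × 0.0068750 / (1 − 1.0068750^−72) = $476.70.
Offer Y: monthly rate = 9.3%/12 = 0.0077500; payment = 27,000 × 0.0077500 / (1 − (1+0.0077500)^−72) = $490.72.
Over 24 months: Offer X costs 24 × $476.70 + $600.00 = $12,040.80; Offer Y costs 24 × $490.72 = $11,777.28.
Offer Y is cheaper by $12,040.80 − $11,777.28 = $263.52.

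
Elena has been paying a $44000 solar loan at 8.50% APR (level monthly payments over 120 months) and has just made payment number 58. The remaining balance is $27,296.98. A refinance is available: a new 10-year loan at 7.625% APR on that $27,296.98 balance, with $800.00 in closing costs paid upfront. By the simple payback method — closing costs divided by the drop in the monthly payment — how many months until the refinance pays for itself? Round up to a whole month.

4 months

Current payment = 44,000 × 8.5%/12 / (1 − (1+0.0070833)^−120) = $545.54.
Refinanced payment = 27,296.98 × 0.0063542 / (1 − (1+0.0063542)^−120) = $325.80.
Monthly savings = $545.54 − $325.80 = $219.74.
Break-even = $800.00 / $219.74 = 3.64 → 4 months.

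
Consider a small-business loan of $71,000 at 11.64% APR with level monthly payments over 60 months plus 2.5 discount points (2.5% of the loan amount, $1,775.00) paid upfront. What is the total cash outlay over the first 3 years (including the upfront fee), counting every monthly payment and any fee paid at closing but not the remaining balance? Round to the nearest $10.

$58,170

Monthly rate = 11.64%/12 = 0.0097000; payment = 71,000 × 0.0097000 / (1 − (1+0.0097000)^−60) = $1,566.47.
Total outlay = 36 × $1,566.47 + $1,775.00 = $58,167.92.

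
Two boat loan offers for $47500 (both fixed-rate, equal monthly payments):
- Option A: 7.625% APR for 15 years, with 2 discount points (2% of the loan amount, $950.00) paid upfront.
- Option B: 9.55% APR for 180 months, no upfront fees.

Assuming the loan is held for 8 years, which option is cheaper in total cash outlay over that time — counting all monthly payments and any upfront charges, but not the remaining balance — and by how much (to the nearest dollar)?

Option A by $4,208

Option A: monthly rate = 7.625%/12 = 0.0063542; payment = 47,500 × 0.0063542 / (1 − (1+0.0063542)^−180) = $443.71.
Option B: at 9.55% the monthly rate is 0.0079583, so the payment is 47,500 × 0.0079583 / (1 − 1.0079583^−180) = $497.44.
Over 96 months: Option A costs 96 × $443.71 + $950.00 = $43,546.16; Option B costs 96 × $497.44 = $47,754.24.
Option A is cheaper by $47,754.24 − $43,546.16 = $4,208.08.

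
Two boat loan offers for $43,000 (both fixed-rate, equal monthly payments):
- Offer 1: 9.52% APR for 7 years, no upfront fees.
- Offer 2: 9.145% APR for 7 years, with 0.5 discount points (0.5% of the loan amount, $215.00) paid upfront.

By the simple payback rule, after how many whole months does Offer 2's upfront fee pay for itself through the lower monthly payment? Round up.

Offer 1: monthly rate = 9.52%/12 = 0.0079333; payment = 43,000 × 0.0079333 / (1 − (1+0.0079333)^−84) = $703.23.
Offer 2: at 9.145% the monthly rate is 0.0076208, so the payment is 43,000 × 0.0076208 / (1 − 1.0076208^−84) = $695.00.
Monthly savings = $703.23 − $695.00 = $8.23.
Break-even = $215.00 / $8.23 = 26.12 → 27 months.

27 months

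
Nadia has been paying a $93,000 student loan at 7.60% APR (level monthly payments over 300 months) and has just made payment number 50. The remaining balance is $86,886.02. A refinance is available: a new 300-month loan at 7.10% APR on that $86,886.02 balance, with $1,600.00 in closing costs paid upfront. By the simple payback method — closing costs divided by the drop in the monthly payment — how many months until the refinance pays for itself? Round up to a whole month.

22 months

Current payment = 93,000 × 7.6%/12 / (1 − (1+0.0063333)^−300) = $693.32.
Refinanced payment = 86,886.02 × 0.0059167 / (1 − (1+0.0059167)^−300) = $619.65.
Monthly savings = $693.32 − $619.65 = $73.67.
Break-even = $1,600.00 / $73.67 = 21.72 → 22 months.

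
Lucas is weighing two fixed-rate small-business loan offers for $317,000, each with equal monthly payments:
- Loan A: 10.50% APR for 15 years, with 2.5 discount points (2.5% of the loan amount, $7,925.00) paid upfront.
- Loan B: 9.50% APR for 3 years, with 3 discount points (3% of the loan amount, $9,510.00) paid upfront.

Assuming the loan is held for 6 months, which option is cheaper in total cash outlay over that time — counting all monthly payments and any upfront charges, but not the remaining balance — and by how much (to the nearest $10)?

Loan A by $41,490

Loan A: monthly rate = 10.5%/12 = 0.0087500; payment = 317,000 × 0.0087500 / (1 − (1+0.0087500)^−180) = $3,504.11.
Loan B: at 9.50% the monthly rate is 0.0079167, so the payment is 317,000 × 0.0079167 / (1 − 1.0079167^−36) = $10,154.45.
Over 6 months: Loan A costs 6 × $3,504.11 + $7,925.00 = $28,949.66; Loan B costs 6 × $10,154.45 + $9,510.00 = $70,436.70.
Loan A is cheaper by $70,436.70 − $28,949.66 = $41,487.04.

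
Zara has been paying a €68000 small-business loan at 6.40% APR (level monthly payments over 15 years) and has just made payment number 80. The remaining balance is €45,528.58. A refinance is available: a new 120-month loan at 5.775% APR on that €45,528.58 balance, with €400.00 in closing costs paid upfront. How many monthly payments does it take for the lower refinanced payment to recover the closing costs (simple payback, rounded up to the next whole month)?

5 months

Current payment = 68,000 × 6.4%/12 / (1 − (1+0.0053333)^−180) = €588.62.
Refinanced payment = 45,528.58 × 0.0048125 / (1 − (1+0.0048125)^−120) = €500.33.
Monthly savings = €588.62 − €500.33 = €88.29.
Break-even = €400.00 / €88.29 = 4.53 → 5 months.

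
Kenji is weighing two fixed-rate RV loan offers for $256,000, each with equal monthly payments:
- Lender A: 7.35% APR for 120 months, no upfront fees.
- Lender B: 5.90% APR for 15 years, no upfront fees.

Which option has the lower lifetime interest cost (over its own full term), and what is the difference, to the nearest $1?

Lender A by $24,113

Lender A: at 7.35% the monthly rate is 0.0061250, so the payment is 256,000 × 0.0061250 / (1 − 1.0061250^−120) = $3,018.76.
Total interest on Lender A = 120 × $3,018.76 − $256,000 = $106,251.20.
Lender B: monthly rate = 5.9%/12 = 0.0049167; payment = 256,000 × 0.0049167 / (1 − (1+0.0049167)^−180) = $2,146.47.
Total interest on Lender B = 180 × $2,146.47 − $256,000 = $130,364.60.
Lender A is lower by $24,113.40.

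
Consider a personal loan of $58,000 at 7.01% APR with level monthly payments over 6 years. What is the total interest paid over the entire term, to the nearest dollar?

$13,217

Monthly rate = 7.01%/12 = 0.0058417; payment = 58,000 × 0.0058417 / (1 − (1+0.0058417)^−72) = $989.12.
Total paid = 72 × $989.12 = $71,216.64; interest = $71,216.64 − $58,000 = $13,216.64.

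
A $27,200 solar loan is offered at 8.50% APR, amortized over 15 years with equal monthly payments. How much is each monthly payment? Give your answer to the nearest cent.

$267.85

At 8.50% the monthly rate is 0.0070833, so the payment is 27,200 × 0.0070833 / (1 − 1.0070833^−180) = $267.85.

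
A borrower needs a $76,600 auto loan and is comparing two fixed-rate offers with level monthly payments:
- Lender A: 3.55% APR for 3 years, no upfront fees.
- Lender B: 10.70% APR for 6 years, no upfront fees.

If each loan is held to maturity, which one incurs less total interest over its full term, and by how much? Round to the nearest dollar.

Lender A by $23,267

Lender A: at 3.55% the monthly rate is 0.0029583, so the payment is 76,600 × 0.0029583 / (1 − 1.0029583^−36) = $2,246.24.
Total interest on Lender A = 36 × $2,246.24 − $76,600 = $4,264.64.
Lender B: at 10.70% the monthly rate is 0.0089167, so the payment is 76,600 × 0.0089167 / (1 − 1.0089167^−72) = $1,446.27.
Total interest on Lender B = 72 × $1,446.27 − $76,600 = $27,531.44.
Lender A is lower by $23,266.80.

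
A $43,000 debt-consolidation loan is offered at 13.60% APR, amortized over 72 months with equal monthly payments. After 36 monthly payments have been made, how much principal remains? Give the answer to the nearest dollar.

$25,802

With monthly rate i = 13.6%/12 = 0.0113333, the balance after k of n payments is P · [(1+i)^n − (1+i)^k] / [(1+i)^n − 1].
(1+0.0113333)^72 = 2.25108122 and (1+0.0113333)^36 = 1.50036036, so the balance is 43,000 × (2.25108122 − 1.50036036) / (2.25108122 − 1) = $25,802.48.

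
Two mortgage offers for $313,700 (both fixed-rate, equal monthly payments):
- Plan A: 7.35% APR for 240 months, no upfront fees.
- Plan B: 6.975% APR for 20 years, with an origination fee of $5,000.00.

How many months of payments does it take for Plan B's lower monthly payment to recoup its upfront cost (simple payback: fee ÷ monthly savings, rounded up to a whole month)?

Plan A: monthly rate = 7.35%/12 = 0.0061250; payment = 313,700 × 0.0061250 / (1 − (1+0.0061250)^−240) = $2,498.45.
Plan B: monthly rate = 6.975%/12 = 0.0058125; payment = 313,700 × 0.0058125 / (1 − (1+0.0058125)^−240) = $2,427.41.
Monthly savings = $2,498.45 − $2,427.41 = $71.04.
Break-even = $5,000.00 / $71.04 = 70.38 → 71 months.

71 months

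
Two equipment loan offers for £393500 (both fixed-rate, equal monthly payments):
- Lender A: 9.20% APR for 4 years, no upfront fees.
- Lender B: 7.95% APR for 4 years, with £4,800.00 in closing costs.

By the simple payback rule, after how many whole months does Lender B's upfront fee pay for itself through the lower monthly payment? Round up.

21 months

Lender A: at 9.20% the monthly rate is 0.0076667, so the payment is 393,500 × 0.0076667 / (1 − 1.0076667^−48) = £9,829.68.
Lender B: monthly rate = 7.95%/12 = 0.0066250; payment = 393,500 × 0.0066250 / (1 − (1+0.0066250)^−48) = £9,597.25.
Monthly savings = £9,829.68 − £9,597.25 = £232.43.
Break-even = £4,800.00 / £232.43 = 20.65 → 21 months.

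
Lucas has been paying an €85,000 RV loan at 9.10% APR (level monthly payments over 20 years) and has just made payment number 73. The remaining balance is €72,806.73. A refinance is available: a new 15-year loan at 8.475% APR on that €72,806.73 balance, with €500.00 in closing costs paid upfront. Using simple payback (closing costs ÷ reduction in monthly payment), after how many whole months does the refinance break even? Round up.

Current payment = 85,000 × 9.1%/12 / (1 − (1+0.0075833)^−240) = €770.24.
Refinanced payment = 72,806.73 × 0.0070625 / (1 − (1+0.0070625)^−180) = €715.89.
Monthly savings = €770.24 − €715.89 = €54.35.
Break-even = €500.00 / €54.35 = 9.20 → 10 months.

10 months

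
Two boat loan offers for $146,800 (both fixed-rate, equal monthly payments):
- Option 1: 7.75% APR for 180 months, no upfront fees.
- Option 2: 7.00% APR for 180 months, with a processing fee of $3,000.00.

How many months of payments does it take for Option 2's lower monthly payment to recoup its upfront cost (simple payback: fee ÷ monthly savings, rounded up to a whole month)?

Option 1: at 7.75% the monthly rate is 0.0064583, so the payment is 146,800 × 0.0064583 / (1 − 1.0064583^−180) = $1,381.79.
Option 2: monthly rate = 7%/12 = 0.0058333; payment = 146,800 × 0.0058333 / (1 − (1+0.0058333)^−180) = $1,319.48.
Monthly savings = $1,381.79 − $1,319.48 = $62.31.
Break-even = $3,000.00 / $62.31 = 48.15 → 49 months.

49 months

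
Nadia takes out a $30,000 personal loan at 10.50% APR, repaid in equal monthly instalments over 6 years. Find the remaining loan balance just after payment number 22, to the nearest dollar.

$22,736

With monthly rate i = 10.5%/12 = 0.0087500, the balance after k of n payments is P · [(1+i)^n − (1+i)^k] / [(1+i)^n − 1].
(1+0.0087500)^72 = 1.87247245 and (1+0.0087500)^22 = 1.21126188, so the balance is 30,000 × (1.87247245 − 1.21126188) / (1.87247245 − 1) = $22,735.75.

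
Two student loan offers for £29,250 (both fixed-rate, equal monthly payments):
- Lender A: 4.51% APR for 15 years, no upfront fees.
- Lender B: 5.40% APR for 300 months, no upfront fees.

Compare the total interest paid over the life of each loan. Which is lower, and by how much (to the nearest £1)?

Lender A: monthly rate = 4.51%/12 = 0.0037583; payment = 29,250 × 0.0037583 / (1 − (1+0.0037583)^−180) = £223.91.
Total interest on Lender A = 180 × £223.91 − £29,250 = £11,053.80.
Lender B: monthly rate = 5.4%/12 = 0.0045000; payment = 29,250 × 0.0045000 / (1 − (1+0.0045000)^−300) = £177.88.
Total interest on Lender B = 300 × £177.88 − £29,250 = £24,114.00.
Lender A is lower by £13,060.20.

Lender A by £13,060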